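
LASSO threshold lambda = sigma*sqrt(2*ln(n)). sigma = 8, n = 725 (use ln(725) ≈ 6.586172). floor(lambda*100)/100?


ln(725) ≈ 6.586172.
2*ln(n) ≈ 13.172344.
sqrt(2*ln(n)) ≈ sqrt(13.172344) ≈ 3.629372.
lambda ≈ 8*3.629372 = 29.034976.
floor(lambda*100)/100 = 29.03.

29.03


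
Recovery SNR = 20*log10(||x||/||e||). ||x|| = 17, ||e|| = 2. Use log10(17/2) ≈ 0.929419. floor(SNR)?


||x||/||e|| = 17/2.
log10(17/2) ≈ 0.929419.
20*log10(||x||/||e||) ≈ 20*0.929419 = 18.58838.
floor(18.58838) = 18.

18


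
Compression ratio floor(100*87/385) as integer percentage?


100*m/n = 100*87/385 ≈ 22.5974.
floor = 22.

22


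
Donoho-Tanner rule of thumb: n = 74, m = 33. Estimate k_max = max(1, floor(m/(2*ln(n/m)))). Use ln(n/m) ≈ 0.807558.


n/m = 74/33.
ln(n/m) ≈ 0.807558.
2*ln(n/m) ≈ 1.615116.
m/(2*ln(n/m)) ≈ 33/1.615116 ≈ 20.432.
floor = 20.
k_max = max(1, 20) = 20.

20


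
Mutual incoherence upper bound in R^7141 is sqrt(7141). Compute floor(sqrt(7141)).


84^2 = 7056 <= 7141 < 7225 = 85^2, so 84 <= sqrt(7141) < 85.
floor(sqrt(7141)) = 84.

84


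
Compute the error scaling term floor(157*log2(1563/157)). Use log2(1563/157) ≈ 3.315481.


log2(n/k) = log2(1563/157) ≈ 3.315481.
k*log2(n/k) ≈ 157*3.315481 = 520.530517.
floor(520.530517) = 520.

520


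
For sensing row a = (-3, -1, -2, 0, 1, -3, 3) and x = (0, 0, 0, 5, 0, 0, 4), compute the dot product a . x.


Non-zero terms: ['0*5', '3*4']
Products: [0, 12]
y = sum = 12.

12


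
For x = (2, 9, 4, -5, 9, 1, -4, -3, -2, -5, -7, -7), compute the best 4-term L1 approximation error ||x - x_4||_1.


Sorted |x_i| descending: [9, 9, 7, 7, 5, 5, 4, 4, 3, 2, 2, 1]
Keep top 4: [9, 9, 7, 7]
Tail entries: [5, 5, 4, 4, 3, 2, 2, 1]
L1 error = sum of tail = 26.

26


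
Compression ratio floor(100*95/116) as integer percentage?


100*m/n = 100*95/116 ≈ 81.8966.
floor = 81.

81


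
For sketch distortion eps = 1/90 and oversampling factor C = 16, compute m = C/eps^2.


1/eps = 90.
(1/eps)^2 = 8100.
m = 16*8100 = 129600.

129600


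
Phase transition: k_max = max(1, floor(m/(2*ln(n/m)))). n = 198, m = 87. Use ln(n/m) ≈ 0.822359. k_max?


n/m = 198/87 = 66/29.
ln(n/m) ≈ 0.822359.
2*ln(n/m) ≈ 1.644718.
m/(2*ln(n/m)) ≈ 87/1.644718 ≈ 52.8966.
floor = 52.
k_max = max(1, 52) = 52.

52


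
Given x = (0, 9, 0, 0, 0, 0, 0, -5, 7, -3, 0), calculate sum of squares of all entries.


Non-zero entries: [(1, 9), (7, -5), (8, 7), (9, -3)]
Squares: [81, 25, 49, 9]
||x||_2^2 = sum = 164.

164


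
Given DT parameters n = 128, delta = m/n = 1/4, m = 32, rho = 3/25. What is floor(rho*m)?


m = 1/4*128 = 32.
rho = 3/25.
rho*m = 3/25*32 = 3.84.
k = floor(3.84) = 3.

3


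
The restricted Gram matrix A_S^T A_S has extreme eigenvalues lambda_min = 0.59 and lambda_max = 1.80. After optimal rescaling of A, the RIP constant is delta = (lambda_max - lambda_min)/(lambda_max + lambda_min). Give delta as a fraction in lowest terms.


lambda_max - lambda_min = 1.80 - 0.59 = 1.21.
lambda_max + lambda_min = 1.80 + 0.59 = 2.39.
delta = 1.21/2.39 = 121/239.

121/239


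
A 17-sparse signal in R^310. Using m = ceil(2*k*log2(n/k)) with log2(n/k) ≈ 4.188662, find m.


log2(n/k) = log2(310/17) ≈ 4.188662.
2*k*log2(n/k) ≈ 2*17*4.188662 = 142.414508.
m = ceil(142.414508) = 143.

143


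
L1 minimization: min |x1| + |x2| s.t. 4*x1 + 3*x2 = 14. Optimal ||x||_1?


Axis intercepts:
  x1 = 7/2, x2 = 0: L1 = 7/2
  x1 = 0, x2 = 14/3: L1 = 14/3
x* = (7/2, 0)
||x*||_1 = 7/2.

7/2


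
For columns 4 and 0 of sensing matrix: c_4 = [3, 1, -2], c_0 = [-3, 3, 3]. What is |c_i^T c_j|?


Inner product: 3*-3 + 1*3 + -2*3
Products: [-9, 3, -6]
Sum = -12.
|dot| = 12.

12


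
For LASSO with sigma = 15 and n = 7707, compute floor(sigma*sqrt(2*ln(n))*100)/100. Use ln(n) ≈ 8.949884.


ln(7707) ≈ 8.949884.
2*ln(n) ≈ 17.899768.
sqrt(2*ln(n)) ≈ sqrt(17.899768) ≈ 4.230812.
lambda ≈ 15*4.230812 = 63.46218.
floor(lambda*100)/100 = 63.46.

63.46


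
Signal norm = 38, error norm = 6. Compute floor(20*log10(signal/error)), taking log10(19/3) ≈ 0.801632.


||x||/||e|| = 38/6 = 19/3.
log10(19/3) ≈ 0.801632.
20*log10(||x||/||e||) ≈ 20*0.801632 = 16.03264.
floor(16.03264) = 16.

16


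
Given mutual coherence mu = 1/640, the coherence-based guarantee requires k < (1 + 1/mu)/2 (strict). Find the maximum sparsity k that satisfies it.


1/mu = 640.
1 + 1/mu = 641.
(1 + 1/mu)/2 = 320.5 is not an integer, so k_max = floor(320.5) = 320.

320


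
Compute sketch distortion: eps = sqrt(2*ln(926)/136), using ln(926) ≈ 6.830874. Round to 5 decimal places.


ln(926) ≈ 6.830874.
2*ln(N)/m ≈ 2*6.830874/136 ≈ 0.10045403.
eps = sqrt(0.10045403) ≈ 0.3169448 ≈ 0.31694.

0.31694


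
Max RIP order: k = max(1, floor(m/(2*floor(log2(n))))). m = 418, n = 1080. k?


floor(log2(1080)) = 10.
2*10 = 20.
m/(2*floor(log2(n))) = 418/20 ≈ 20.9.
floor = 20.
k = max(1, 20) = 20.

20


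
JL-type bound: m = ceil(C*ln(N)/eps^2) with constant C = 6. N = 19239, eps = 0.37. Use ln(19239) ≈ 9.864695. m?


ln(19239) ≈ 9.864695.
eps^2 = 0.37^2 = 0.1369.
C*ln(N)/eps^2 ≈ 6*9.864695/0.1369 ≈ 432.346.
m = ceil(432.346) = 433.

433


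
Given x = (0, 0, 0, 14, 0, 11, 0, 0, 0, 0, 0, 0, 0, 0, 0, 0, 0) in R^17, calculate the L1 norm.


Non-zero entries: [(3, 14), (5, 11)]
Absolute values: [14, 11]
||x||_1 = sum = 25.

25


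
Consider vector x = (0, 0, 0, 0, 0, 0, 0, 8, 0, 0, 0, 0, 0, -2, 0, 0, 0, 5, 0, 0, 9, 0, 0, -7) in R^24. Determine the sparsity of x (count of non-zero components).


Non-zero positions: [7, 13, 17, 20, 23].
Sparsity = 5.

5


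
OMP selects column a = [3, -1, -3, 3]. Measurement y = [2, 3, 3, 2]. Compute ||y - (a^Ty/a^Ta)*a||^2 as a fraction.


a^T a = 28.
a^T y = 0.
coeff = 0/28 = 0.
||r||^2 = 26.

26


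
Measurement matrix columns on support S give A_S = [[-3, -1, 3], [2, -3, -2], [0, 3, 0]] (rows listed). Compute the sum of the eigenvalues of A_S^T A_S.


Sum of eigenvalues of A_S^T A_S = trace(A_S^T A_S) = sum of squared column norms of A_S.
A_S^T A_S diagonal: [13, 19, 13].
trace = 13 + 19 + 13 = 45.

45


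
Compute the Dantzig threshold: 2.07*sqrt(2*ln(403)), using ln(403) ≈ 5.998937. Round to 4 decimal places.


ln(403) ≈ 5.998937.
2*ln(n) ≈ 11.997874.
sqrt(2*ln(n)) ≈ sqrt(11.997874) ≈ 3.463795.
threshold ≈ 2.07*3.463795 = 7.17005565 ≈ 7.1701.

7.1701


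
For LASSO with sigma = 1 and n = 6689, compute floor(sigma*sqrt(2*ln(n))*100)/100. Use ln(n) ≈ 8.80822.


ln(6689) ≈ 8.80822.
2*ln(n) ≈ 17.61644.
sqrt(2*ln(n)) ≈ sqrt(17.61644) ≈ 4.197194.
lambda ≈ 1*4.197194 = 4.197194.
floor(lambda*100)/100 = 4.19.

4.19


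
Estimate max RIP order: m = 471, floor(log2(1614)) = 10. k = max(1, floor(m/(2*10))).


floor(log2(1614)) = 10.
2*10 = 20.
m/(2*floor(log2(n))) = 471/20 ≈ 23.55.
floor = 23.
k = max(1, 23) = 23.

23


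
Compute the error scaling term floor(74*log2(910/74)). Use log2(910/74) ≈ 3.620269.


log2(n/k) = log2(910/74) ≈ 3.620269.
k*log2(n/k) ≈ 74*3.620269 = 267.899906.
floor(267.899906) = 267.

267


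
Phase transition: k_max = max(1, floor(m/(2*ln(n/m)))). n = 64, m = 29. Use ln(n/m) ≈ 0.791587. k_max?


n/m = 64/29.
ln(n/m) ≈ 0.791587.
2*ln(n/m) ≈ 1.583174.
m/(2*ln(n/m)) ≈ 29/1.583174 ≈ 18.3176.
floor = 18.
k_max = max(1, 18) = 18.

18


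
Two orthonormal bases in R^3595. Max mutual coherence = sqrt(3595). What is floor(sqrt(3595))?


59^2 = 3481 <= 3595 < 3600 = 60^2, so 59 <= sqrt(3595) < 60.
floor(sqrt(3595)) = 59.

59


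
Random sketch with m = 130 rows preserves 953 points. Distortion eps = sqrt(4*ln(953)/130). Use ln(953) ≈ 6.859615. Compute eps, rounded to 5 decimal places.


ln(953) ≈ 6.859615.
4*ln(N)/m ≈ 4*6.859615/130 ≈ 0.21106508.
eps = sqrt(0.21106508) ≈ 0.4594182 ≈ 0.45942.

0.45942


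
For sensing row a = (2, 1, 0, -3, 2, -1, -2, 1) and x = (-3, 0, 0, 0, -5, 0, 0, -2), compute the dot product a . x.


Non-zero terms: ['2*-3', '2*-5', '1*-2']
Products: [-6, -10, -2]
y = sum = -18.

-18


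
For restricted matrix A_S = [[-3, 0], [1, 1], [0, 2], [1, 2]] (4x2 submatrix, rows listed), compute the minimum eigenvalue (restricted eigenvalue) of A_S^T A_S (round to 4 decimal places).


A_S^T A_S = [[11, 3], [3, 9]].
trace = 20.
det = 90.
disc = trace^2 - 4*det = 400 - 4*90 = 40.
sqrt(40) ≈ 6.324555.
lam_min = (20 - sqrt(40))/2 ≈ (20 - 6.324555)/2 = 6.8377225 ≈ 6.8377.

6.8377


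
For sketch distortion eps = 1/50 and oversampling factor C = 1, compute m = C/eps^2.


1/eps = 50.
(1/eps)^2 = 2500.
m = 1*2500 = 2500.

2500


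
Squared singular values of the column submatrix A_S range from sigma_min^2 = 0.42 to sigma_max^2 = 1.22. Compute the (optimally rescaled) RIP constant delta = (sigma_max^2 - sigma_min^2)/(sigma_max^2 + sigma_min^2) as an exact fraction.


lambda_max - lambda_min = 1.22 - 0.42 = 0.80.
lambda_max + lambda_min = 1.22 + 0.42 = 1.64.
delta = 0.80/1.64 = 80/164 = 20/41.

20/41


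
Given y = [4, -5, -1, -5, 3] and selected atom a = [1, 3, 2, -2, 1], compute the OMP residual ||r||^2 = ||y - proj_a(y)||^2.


a^T a = 19.
a^T y = 0.
coeff = 0/19 = 0.
||r||^2 = 76.

76


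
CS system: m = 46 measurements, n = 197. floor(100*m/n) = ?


100*m/n = 100*46/197 ≈ 23.3503.
floor = 23.

23


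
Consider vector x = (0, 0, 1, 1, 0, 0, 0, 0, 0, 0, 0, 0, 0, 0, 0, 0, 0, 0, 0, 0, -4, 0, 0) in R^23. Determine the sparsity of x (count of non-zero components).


Non-zero positions: [2, 3, 20].
Sparsity = 3.

3


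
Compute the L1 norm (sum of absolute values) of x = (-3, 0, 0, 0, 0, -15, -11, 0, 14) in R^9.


Non-zero entries: [(0, -3), (5, -15), (6, -11), (8, 14)]
Absolute values: [3, 15, 11, 14]
||x||_1 = sum = 43.

43


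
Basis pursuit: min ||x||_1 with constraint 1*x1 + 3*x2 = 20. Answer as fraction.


Axis intercepts:
  x1 = 20, x2 = 0: L1 = 20
  x1 = 0, x2 = 20/3: L1 = 20/3
x* = (0, 20/3)
||x*||_1 = 20/3.

20/3


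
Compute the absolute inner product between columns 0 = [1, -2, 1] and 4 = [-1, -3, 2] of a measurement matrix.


Inner product: 1*-1 + -2*-3 + 1*2
Products: [-1, 6, 2]
Sum = 7.
|dot| = 7.

7


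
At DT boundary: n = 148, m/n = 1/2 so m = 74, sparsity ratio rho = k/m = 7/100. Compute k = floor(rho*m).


m = 1/2*148 = 74.
rho = 7/100.
rho*m = 7/100*74 = 5.18.
k = floor(5.18) = 5.

5


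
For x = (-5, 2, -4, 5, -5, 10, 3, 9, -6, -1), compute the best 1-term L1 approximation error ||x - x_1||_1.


Sorted |x_i| descending: [10, 9, 6, 5, 5, 5, 4, 3, 2, 1]
Keep top 1: [10]
Tail entries: [9, 6, 5, 5, 5, 4, 3, 2, 1]
L1 error = sum of tail = 40.

40


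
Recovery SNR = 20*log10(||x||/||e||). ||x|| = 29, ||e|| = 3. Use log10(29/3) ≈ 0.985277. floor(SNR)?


||x||/||e|| = 29/3.
log10(29/3) ≈ 0.985277.
20*log10(||x||/||e||) ≈ 20*0.985277 = 19.70554.
floor(19.70554) = 19.

19


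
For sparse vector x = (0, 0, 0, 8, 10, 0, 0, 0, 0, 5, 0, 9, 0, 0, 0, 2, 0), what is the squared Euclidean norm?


Non-zero entries: [(3, 8), (4, 10), (9, 5), (11, 9), (15, 2)]
Squares: [64, 100, 25, 81, 4]
||x||_2^2 = sum = 274.

274


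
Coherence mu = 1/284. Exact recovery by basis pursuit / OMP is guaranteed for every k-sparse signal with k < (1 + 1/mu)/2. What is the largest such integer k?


1/mu = 284.
1 + 1/mu = 285.
(1 + 1/mu)/2 = 142.5 is not an integer, so k_max = floor(142.5) = 142.

142


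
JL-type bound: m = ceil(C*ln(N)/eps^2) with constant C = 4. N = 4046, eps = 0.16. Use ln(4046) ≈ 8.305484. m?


ln(4046) ≈ 8.305484.
eps^2 = 0.16^2 = 0.0256.
C*ln(N)/eps^2 ≈ 4*8.305484/0.0256 ≈ 1297.7319.
m = ceil(1297.7319) = 1298.

1298


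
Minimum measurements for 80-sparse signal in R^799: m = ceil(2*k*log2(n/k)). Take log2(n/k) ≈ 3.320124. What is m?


log2(n/k) = log2(799/80) ≈ 3.320124.
2*k*log2(n/k) ≈ 2*80*3.320124 = 531.21984.
m = ceil(531.21984) = 532.

532


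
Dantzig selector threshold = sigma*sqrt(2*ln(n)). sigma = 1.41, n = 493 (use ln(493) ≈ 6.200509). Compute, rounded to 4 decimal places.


ln(493) ≈ 6.200509.
2*ln(n) ≈ 12.401018.
sqrt(2*ln(n)) ≈ sqrt(12.401018) ≈ 3.521508.
threshold ≈ 1.41*3.521508 = 4.96532628 ≈ 4.9653.

4.9653


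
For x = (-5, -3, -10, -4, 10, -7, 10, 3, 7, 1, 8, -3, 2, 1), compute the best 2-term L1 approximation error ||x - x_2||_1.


Sorted |x_i| descending: [10, 10, 10, 8, 7, 7, 5, 4, 3, 3, 3, 2, 1, 1]
Keep top 2: [10, 10]
Tail entries: [10, 8, 7, 7, 5, 4, 3, 3, 3, 2, 1, 1]
L1 error = sum of tail = 54.

54


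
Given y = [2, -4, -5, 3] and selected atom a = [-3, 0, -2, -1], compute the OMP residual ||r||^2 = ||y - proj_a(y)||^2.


a^T a = 14.
a^T y = 1.
coeff = 1/14 = 1/14.
||r||^2 = 755/14.

755/14


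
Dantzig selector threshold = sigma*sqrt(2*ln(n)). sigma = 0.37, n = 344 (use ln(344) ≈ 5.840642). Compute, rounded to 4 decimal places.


ln(344) ≈ 5.840642.
2*ln(n) ≈ 11.681284.
sqrt(2*ln(n)) ≈ sqrt(11.681284) ≈ 3.417789.
threshold ≈ 0.37*3.417789 = 1.26458193 ≈ 1.2646.

1.2646


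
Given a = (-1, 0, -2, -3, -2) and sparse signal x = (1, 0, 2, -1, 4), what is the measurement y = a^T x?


Non-zero terms: ['-1*1', '-2*2', '-3*-1', '-2*4']
Products: [-1, -4, 3, -8]
y = sum = -10.

-10


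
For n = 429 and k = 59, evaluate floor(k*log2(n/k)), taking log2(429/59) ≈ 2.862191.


log2(n/k) = log2(429/59) ≈ 2.862191.
k*log2(n/k) ≈ 59*2.862191 = 168.869269.
floor(168.869269) = 168.

168


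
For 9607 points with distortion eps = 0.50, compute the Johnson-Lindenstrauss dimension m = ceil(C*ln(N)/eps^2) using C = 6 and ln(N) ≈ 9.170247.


ln(9607) ≈ 9.170247.
eps^2 = 0.50^2 = 0.25.
C*ln(N)/eps^2 ≈ 6*9.170247/0.25 ≈ 220.0859.
m = ceil(220.0859) = 221.

221


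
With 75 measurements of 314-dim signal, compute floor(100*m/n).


100*m/n = 100*75/314 ≈ 23.8854.
floor = 23.

23


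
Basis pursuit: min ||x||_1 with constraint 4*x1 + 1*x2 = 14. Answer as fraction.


Axis intercepts:
  x1 = 7/2, x2 = 0: L1 = 7/2
  x1 = 0, x2 = 14: L1 = 14
x* = (7/2, 0)
||x*||_1 = 7/2.

7/2


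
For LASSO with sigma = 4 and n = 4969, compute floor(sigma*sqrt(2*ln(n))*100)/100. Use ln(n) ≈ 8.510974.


ln(4969) ≈ 8.510974.
2*ln(n) ≈ 17.021948.
sqrt(2*ln(n)) ≈ sqrt(17.021948) ≈ 4.125766.
lambda ≈ 4*4.125766 = 16.503064.
floor(lambda*100)/100 = 16.50.

16.50


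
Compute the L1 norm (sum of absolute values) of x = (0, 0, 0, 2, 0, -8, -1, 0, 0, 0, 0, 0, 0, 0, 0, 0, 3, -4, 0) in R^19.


Non-zero entries: [(3, 2), (5, -8), (6, -1), (16, 3), (17, -4)]
Absolute values: [2, 8, 1, 3, 4]
||x||_1 = sum = 18.

18


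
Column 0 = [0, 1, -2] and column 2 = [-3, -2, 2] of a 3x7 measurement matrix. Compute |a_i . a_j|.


Inner product: 0*-3 + 1*-2 + -2*2
Products: [0, -2, -4]
Sum = -6.
|dot| = 6.

6


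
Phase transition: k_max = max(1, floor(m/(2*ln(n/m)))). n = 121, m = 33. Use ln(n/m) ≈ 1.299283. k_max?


n/m = 121/33 = 11/3.
ln(n/m) ≈ 1.299283.
2*ln(n/m) ≈ 2.598566.
m/(2*ln(n/m)) ≈ 33/2.598566 ≈ 12.6993.
floor = 12.
k_max = max(1, 12) = 12.

12


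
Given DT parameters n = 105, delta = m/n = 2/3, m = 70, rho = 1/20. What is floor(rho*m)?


m = 2/3*105 = 70.
rho = 1/20.
rho*m = 1/20*70 = 3.5.
k = floor(3.5) = 3.

3


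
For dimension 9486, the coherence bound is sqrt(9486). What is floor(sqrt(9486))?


97^2 = 9409 <= 9486 < 9604 = 98^2, so 97 <= sqrt(9486) < 98.
floor(sqrt(9486)) = 97.

97


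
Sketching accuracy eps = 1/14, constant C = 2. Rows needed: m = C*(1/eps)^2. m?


1/eps = 14.
(1/eps)^2 = 196.
m = 2*196 = 392.

392


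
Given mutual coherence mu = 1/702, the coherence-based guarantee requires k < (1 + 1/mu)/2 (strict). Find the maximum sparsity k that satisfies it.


1/mu = 702.
1 + 1/mu = 703.
(1 + 1/mu)/2 = 351.5 is not an integer, so k_max = floor(351.5) = 351.

351


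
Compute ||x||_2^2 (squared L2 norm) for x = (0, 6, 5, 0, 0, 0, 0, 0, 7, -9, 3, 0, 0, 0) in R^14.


Non-zero entries: [(1, 6), (2, 5), (8, 7), (9, -9), (10, 3)]
Squares: [36, 25, 49, 81, 9]
||x||_2^2 = sum = 200.

200


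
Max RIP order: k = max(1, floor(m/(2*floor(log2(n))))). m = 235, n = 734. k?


floor(log2(734)) = 9.
2*9 = 18.
m/(2*floor(log2(n))) = 235/18 ≈ 13.0556.
floor = 13.
k = max(1, 13) = 13.

13


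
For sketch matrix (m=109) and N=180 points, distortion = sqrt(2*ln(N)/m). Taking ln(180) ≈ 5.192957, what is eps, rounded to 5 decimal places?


ln(180) ≈ 5.192957.
2*ln(N)/m ≈ 2*5.192957/109 ≈ 0.09528361.
eps = sqrt(0.09528361) ≈ 0.3086804 ≈ 0.30868.

0.30868


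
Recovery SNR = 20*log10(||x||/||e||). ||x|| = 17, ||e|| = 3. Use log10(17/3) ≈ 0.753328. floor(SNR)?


||x||/||e|| = 17/3.
log10(17/3) ≈ 0.753328.
20*log10(||x||/||e||) ≈ 20*0.753328 = 15.06656.
floor(15.06656) = 15.

15


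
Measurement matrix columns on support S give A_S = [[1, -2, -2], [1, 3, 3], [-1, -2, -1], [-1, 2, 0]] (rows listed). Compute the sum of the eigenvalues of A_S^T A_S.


Sum of eigenvalues of A_S^T A_S = trace(A_S^T A_S) = sum of squared column norms of A_S.
A_S^T A_S diagonal: [4, 21, 14].
trace = 4 + 21 + 14 = 39.

39


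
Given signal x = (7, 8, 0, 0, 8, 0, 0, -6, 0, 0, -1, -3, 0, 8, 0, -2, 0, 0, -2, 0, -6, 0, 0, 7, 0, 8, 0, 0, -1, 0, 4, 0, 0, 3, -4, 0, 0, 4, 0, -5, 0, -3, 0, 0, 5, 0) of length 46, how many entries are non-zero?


Non-zero positions: [0, 1, 4, 7, 10, 11, 13, 15, 18, 20, 23, 25, 28, 30, 33, 34, 37, 39, 41, 44].
Sparsity = 20.

20


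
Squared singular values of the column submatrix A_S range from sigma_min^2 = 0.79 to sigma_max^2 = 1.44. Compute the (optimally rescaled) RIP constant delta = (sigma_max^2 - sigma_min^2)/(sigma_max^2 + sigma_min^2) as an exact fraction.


lambda_max - lambda_min = 1.44 - 0.79 = 0.65.
lambda_max + lambda_min = 1.44 + 0.79 = 2.23.
delta = 0.65/2.23 = 65/223.

65/223


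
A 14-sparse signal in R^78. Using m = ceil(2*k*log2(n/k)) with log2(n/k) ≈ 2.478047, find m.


log2(n/k) = log2(78/14) ≈ 2.478047.
2*k*log2(n/k) ≈ 2*14*2.478047 = 69.385316.
m = ceil(69.385316) = 70.

70


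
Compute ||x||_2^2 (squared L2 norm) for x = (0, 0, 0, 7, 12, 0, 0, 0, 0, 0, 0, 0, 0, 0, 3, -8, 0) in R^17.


Non-zero entries: [(3, 7), (4, 12), (14, 3), (15, -8)]
Squares: [49, 144, 9, 64]
||x||_2^2 = sum = 266.

266


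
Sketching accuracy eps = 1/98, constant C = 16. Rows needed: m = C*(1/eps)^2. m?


1/eps = 98.
(1/eps)^2 = 9604.
m = 16*9604 = 153664.

153664


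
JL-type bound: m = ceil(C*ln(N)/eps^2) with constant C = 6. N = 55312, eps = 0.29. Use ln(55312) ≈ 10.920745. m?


ln(55312) ≈ 10.920745.
eps^2 = 0.29^2 = 0.0841.
C*ln(N)/eps^2 ≈ 6*10.920745/0.0841 ≈ 779.1257.
m = ceil(779.1257) = 780.

780


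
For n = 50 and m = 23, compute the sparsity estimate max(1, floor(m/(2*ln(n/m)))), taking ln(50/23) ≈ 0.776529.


n/m = 50/23.
ln(n/m) ≈ 0.776529.
2*ln(n/m) ≈ 1.553058.
m/(2*ln(n/m)) ≈ 23/1.553058 ≈ 14.8095.
floor = 14.
k_max = max(1, 14) = 14.

14


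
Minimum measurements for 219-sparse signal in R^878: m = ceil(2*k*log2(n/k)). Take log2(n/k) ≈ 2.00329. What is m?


log2(n/k) = log2(878/219) ≈ 2.00329.
2*k*log2(n/k) ≈ 2*219*2.00329 = 877.44102.
m = ceil(877.44102) = 878.

878


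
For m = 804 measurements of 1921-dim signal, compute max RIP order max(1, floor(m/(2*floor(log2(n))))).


floor(log2(1921)) = 10.
2*10 = 20.
m/(2*floor(log2(n))) = 804/20 ≈ 40.2.
floor = 40.
k = max(1, 40) = 40.

40


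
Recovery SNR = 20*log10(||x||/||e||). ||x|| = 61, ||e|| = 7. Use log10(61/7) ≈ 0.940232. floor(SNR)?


||x||/||e|| = 61/7.
log10(61/7) ≈ 0.940232.
20*log10(||x||/||e||) ≈ 20*0.940232 = 18.80464.
floor(18.80464) = 18.

18


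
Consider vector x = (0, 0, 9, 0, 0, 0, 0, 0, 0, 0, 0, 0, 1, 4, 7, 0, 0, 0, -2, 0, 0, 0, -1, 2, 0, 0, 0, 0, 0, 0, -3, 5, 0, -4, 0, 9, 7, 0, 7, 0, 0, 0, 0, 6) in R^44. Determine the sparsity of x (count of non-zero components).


Non-zero positions: [2, 12, 13, 14, 18, 22, 23, 30, 31, 33, 35, 36, 38, 43].
Sparsity = 14.

14


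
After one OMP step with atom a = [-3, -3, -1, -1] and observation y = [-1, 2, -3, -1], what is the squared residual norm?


a^T a = 20.
a^T y = 1.
coeff = 1/20 = 1/20.
||r||^2 = 299/20.

299/20


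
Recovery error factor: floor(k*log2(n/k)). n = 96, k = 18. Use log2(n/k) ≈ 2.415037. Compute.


log2(n/k) = log2(96/18) ≈ 2.415037.
k*log2(n/k) ≈ 18*2.415037 = 43.470666.
floor(43.470666) = 43.

43


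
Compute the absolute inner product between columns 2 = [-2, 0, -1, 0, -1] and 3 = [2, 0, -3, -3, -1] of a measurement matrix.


Inner product: -2*2 + 0*0 + -1*-3 + 0*-3 + -1*-1
Products: [-4, 0, 3, 0, 1]
Sum = 0.
|dot| = 0.

0


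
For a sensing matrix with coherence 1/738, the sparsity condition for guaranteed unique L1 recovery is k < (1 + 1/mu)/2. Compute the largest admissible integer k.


1/mu = 738.
1 + 1/mu = 739.
(1 + 1/mu)/2 = 369.5 is not an integer, so k_max = floor(369.5) = 369.

369


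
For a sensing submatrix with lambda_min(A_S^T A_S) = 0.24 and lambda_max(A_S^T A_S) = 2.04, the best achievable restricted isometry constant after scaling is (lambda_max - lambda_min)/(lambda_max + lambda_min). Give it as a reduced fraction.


lambda_max - lambda_min = 2.04 - 0.24 = 1.80.
lambda_max + lambda_min = 2.04 + 0.24 = 2.28.
delta = 1.80/2.28 = 180/228 = 15/19.

15/19


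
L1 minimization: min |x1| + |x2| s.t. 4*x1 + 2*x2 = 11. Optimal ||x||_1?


Axis intercepts:
  x1 = 11/4, x2 = 0: L1 = 11/4
  x1 = 0, x2 = 11/2: L1 = 11/2
x* = (11/4, 0)
||x*||_1 = 11/4.

11/4


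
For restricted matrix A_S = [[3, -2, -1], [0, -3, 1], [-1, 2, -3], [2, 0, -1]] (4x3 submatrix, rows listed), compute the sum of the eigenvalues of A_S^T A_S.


Sum of eigenvalues of A_S^T A_S = trace(A_S^T A_S) = sum of squared column norms of A_S.
A_S^T A_S diagonal: [14, 17, 12].
trace = 14 + 17 + 12 = 43.

43


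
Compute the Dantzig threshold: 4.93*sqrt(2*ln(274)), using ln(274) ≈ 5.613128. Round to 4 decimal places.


ln(274) ≈ 5.613128.
2*ln(n) ≈ 11.226256.
sqrt(2*ln(n)) ≈ sqrt(11.226256) ≈ 3.350561.
threshold ≈ 4.93*3.350561 = 16.51826573 ≈ 16.5183.

16.5183


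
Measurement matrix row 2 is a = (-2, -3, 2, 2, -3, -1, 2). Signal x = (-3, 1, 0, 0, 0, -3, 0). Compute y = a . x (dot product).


Non-zero terms: ['-2*-3', '-3*1', '-1*-3']
Products: [6, -3, 3]
y = sum = 6.

6


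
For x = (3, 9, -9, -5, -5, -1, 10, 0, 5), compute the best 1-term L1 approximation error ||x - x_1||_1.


Sorted |x_i| descending: [10, 9, 9, 5, 5, 5, 3, 1, 0]
Keep top 1: [10]
Tail entries: [9, 9, 5, 5, 5, 3, 1, 0]
L1 error = sum of tail = 37.

37


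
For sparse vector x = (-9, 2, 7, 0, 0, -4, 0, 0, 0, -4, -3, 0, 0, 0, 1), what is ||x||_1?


Non-zero entries: [(0, -9), (1, 2), (2, 7), (5, -4), (9, -4), (10, -3), (14, 1)]
Absolute values: [9, 2, 7, 4, 4, 3, 1]
||x||_1 = sum = 30.

30


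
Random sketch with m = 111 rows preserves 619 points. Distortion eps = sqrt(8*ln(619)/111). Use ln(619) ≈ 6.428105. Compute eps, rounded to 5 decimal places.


ln(619) ≈ 6.428105.
8*ln(N)/m ≈ 8*6.428105/111 ≈ 0.46328685.
eps = sqrt(0.46328685) ≈ 0.6806518 ≈ 0.68065.

0.68065


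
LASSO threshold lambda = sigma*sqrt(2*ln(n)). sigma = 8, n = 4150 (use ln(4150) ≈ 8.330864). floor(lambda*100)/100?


ln(4150) ≈ 8.330864.
2*ln(n) ≈ 16.661728.
sqrt(2*ln(n)) ≈ sqrt(16.661728) ≈ 4.081878.
lambda ≈ 8*4.081878 = 32.655024.
floor(lambda*100)/100 = 32.65.

32.65


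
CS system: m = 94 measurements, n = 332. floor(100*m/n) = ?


100*m/n = 100*94/332 ≈ 28.3133.
floor = 28.

28


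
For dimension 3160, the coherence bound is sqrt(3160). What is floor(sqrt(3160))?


56^2 = 3136 <= 3160 < 3249 = 57^2, so 56 <= sqrt(3160) < 57.
floor(sqrt(3160)) = 56.

56


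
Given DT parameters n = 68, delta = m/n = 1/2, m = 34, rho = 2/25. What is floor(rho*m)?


m = 1/2*68 = 34.
rho = 2/25.
rho*m = 2/25*34 = 2.72.
k = floor(2.72) = 2.

2


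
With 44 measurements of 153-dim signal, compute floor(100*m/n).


100*m/n = 100*44/153 ≈ 28.7582.
floor = 28.

28


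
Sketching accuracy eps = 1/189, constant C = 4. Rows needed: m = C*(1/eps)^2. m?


1/eps = 189.
(1/eps)^2 = 35721.
m = 4*35721 = 142884.

142884


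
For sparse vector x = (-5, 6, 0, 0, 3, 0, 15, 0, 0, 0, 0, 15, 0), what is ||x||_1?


Non-zero entries: [(0, -5), (1, 6), (4, 3), (6, 15), (11, 15)]
Absolute values: [5, 6, 3, 15, 15]
||x||_1 = sum = 44.

44


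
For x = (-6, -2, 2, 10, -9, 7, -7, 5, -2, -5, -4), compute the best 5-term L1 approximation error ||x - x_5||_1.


Sorted |x_i| descending: [10, 9, 7, 7, 6, 5, 5, 4, 2, 2, 2]
Keep top 5: [10, 9, 7, 7, 6]
Tail entries: [5, 5, 4, 2, 2, 2]
L1 error = sum of tail = 20.

20


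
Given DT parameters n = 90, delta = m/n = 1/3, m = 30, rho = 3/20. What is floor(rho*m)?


m = 1/3*90 = 30.
rho = 3/20.
rho*m = 3/20*30 = 4.5.
k = floor(4.5) = 4.

4


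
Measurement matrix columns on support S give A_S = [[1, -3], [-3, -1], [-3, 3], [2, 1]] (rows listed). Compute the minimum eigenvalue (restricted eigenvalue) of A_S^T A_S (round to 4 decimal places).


A_S^T A_S = [[23, -7], [-7, 20]].
trace = 43.
det = 411.
disc = trace^2 - 4*det = 1849 - 4*411 = 205.
sqrt(205) ≈ 14.317821.
lam_min = (43 - sqrt(205))/2 ≈ (43 - 14.317821)/2 = 14.3410895 ≈ 14.3411.

14.3411


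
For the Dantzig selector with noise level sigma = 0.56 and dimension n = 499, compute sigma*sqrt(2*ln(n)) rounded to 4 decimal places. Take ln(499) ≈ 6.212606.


ln(499) ≈ 6.212606.
2*ln(n) ≈ 12.425212.
sqrt(2*ln(n)) ≈ sqrt(12.425212) ≈ 3.524941.
threshold ≈ 0.56*3.524941 = 1.97396696 ≈ 1.9740.

1.9740


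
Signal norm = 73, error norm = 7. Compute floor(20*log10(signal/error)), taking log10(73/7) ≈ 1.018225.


||x||/||e|| = 73/7.
log10(73/7) ≈ 1.018225.
20*log10(||x||/||e||) ≈ 20*1.018225 = 20.3645.
floor(20.3645) = 20.

20


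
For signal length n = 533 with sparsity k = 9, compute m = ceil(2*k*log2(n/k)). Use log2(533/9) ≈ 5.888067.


log2(n/k) = log2(533/9) ≈ 5.888067.
2*k*log2(n/k) ≈ 2*9*5.888067 = 105.985206.
m = ceil(105.985206) = 106.

106


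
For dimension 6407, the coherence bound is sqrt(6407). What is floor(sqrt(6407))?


80^2 = 6400 <= 6407 < 6561 = 81^2, so 80 <= sqrt(6407) < 81.
floor(sqrt(6407)) = 80.

80


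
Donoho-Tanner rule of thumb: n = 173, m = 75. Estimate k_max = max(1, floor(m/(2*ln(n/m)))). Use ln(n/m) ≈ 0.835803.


n/m = 173/75.
ln(n/m) ≈ 0.835803.
2*ln(n/m) ≈ 1.671606.
m/(2*ln(n/m)) ≈ 75/1.671606 ≈ 44.867.
floor = 44.
k_max = max(1, 44) = 44.

44


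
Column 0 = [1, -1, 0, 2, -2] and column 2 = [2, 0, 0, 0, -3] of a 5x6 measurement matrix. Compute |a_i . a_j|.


Inner product: 1*2 + -1*0 + 0*0 + 2*0 + -2*-3
Products: [2, 0, 0, 0, 6]
Sum = 8.
|dot| = 8.

8


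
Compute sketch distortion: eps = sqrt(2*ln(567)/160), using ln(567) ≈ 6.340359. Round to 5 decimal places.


ln(567) ≈ 6.340359.
2*ln(N)/m ≈ 2*6.340359/160 ≈ 0.07925449.
eps = sqrt(0.07925449) ≈ 0.2815217 ≈ 0.28152.

0.28152


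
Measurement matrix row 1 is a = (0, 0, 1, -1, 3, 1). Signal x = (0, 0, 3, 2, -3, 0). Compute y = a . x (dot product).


Non-zero terms: ['1*3', '-1*2', '3*-3']
Products: [3, -2, -9]
y = sum = -8.

-8


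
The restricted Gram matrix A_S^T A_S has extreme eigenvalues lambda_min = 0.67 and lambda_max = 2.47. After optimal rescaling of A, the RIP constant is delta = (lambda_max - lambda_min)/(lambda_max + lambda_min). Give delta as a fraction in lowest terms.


lambda_max - lambda_min = 2.47 - 0.67 = 1.80.
lambda_max + lambda_min = 2.47 + 0.67 = 3.14.
delta = 1.80/3.14 = 180/314 = 90/157.

90/157


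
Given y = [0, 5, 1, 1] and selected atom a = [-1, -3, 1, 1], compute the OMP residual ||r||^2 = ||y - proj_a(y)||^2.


a^T a = 12.
a^T y = -13.
coeff = -13/12 = -13/12.
||r||^2 = 155/12.

155/12


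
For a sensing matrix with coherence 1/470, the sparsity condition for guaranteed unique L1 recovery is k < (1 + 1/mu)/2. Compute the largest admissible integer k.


1/mu = 470.
1 + 1/mu = 471.
(1 + 1/mu)/2 = 235.5 is not an integer, so k_max = floor(235.5) = 235.

235


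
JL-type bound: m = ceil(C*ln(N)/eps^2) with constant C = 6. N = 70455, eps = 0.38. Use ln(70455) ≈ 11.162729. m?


ln(70455) ≈ 11.162729.
eps^2 = 0.38^2 = 0.1444.
C*ln(N)/eps^2 ≈ 6*11.162729/0.1444 ≈ 463.8253.
m = ceil(463.8253) = 464.

464


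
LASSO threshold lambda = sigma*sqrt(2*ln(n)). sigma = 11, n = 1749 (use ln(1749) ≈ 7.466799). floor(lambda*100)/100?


ln(1749) ≈ 7.466799.
2*ln(n) ≈ 14.933598.
sqrt(2*ln(n)) ≈ sqrt(14.933598) ≈ 3.864401.
lambda ≈ 11*3.864401 = 42.508411.
floor(lambda*100)/100 = 42.50.

42.50


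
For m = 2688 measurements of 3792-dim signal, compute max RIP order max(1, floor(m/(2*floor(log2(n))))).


floor(log2(3792)) = 11.
2*11 = 22.
m/(2*floor(log2(n))) = 2688/22 ≈ 122.1818.
floor = 122.
k = max(1, 122) = 122.

122


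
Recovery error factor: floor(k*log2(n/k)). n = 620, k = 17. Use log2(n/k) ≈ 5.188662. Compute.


log2(n/k) = log2(620/17) ≈ 5.188662.
k*log2(n/k) ≈ 17*5.188662 = 88.207254.
floor(88.207254) = 88.

88


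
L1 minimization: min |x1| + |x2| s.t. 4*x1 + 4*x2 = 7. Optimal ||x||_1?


Axis intercepts:
  x1 = 7/4, x2 = 0: L1 = 7/4
  x1 = 0, x2 = 7/4: L1 = 7/4
x* = (7/4, 0)
||x*||_1 = 7/4.

7/4


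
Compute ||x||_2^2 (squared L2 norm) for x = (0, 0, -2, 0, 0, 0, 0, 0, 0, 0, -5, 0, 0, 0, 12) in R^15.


Non-zero entries: [(2, -2), (10, -5), (14, 12)]
Squares: [4, 25, 144]
||x||_2^2 = sum = 173.

173


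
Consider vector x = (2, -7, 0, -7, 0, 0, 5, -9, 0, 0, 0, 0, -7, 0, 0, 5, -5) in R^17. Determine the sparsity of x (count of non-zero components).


Non-zero positions: [0, 1, 3, 6, 7, 12, 15, 16].
Sparsity = 8.

8


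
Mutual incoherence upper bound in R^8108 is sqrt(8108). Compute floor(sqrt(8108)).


90^2 = 8100 <= 8108 < 8281 = 91^2, so 90 <= sqrt(8108) < 91.
floor(sqrt(8108)) = 90.

90


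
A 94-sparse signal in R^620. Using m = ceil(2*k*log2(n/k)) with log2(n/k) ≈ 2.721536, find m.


log2(n/k) = log2(620/94) ≈ 2.721536.
2*k*log2(n/k) ≈ 2*94*2.721536 = 511.648768.
m = ceil(511.648768) = 512.

512


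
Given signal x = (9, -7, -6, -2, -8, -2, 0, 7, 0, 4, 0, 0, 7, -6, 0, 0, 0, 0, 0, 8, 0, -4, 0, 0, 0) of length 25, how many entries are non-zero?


Non-zero positions: [0, 1, 2, 3, 4, 5, 7, 9, 12, 13, 19, 21].
Sparsity = 12.

12


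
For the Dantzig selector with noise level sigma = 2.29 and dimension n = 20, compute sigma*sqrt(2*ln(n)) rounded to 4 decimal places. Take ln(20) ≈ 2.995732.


ln(20) ≈ 2.995732.
2*ln(n) ≈ 5.991464.
sqrt(2*ln(n)) ≈ sqrt(5.991464) ≈ 2.447747.
threshold ≈ 2.29*2.447747 = 5.60534063 ≈ 5.6053.

5.6053


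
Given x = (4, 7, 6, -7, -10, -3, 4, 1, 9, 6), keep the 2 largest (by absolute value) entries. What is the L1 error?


Sorted |x_i| descending: [10, 9, 7, 7, 6, 6, 4, 4, 3, 1]
Keep top 2: [10, 9]
Tail entries: [7, 7, 6, 6, 4, 4, 3, 1]
L1 error = sum of tail = 38.

38


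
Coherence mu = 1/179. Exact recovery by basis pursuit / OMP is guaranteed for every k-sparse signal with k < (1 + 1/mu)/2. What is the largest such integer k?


1/mu = 179.
1 + 1/mu = 180.
(1 + 1/mu)/2 = 90 is an integer and the inequality is strict, so k_max = 90 - 1 = 89.

89


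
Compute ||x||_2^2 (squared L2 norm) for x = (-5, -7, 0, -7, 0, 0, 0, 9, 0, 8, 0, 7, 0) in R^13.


Non-zero entries: [(0, -5), (1, -7), (3, -7), (7, 9), (9, 8), (11, 7)]
Squares: [25, 49, 49, 81, 64, 49]
||x||_2^2 = sum = 317.

317


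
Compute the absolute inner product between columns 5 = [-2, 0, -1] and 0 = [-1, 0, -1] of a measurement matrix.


Inner product: -2*-1 + 0*0 + -1*-1
Products: [2, 0, 1]
Sum = 3.
|dot| = 3.

3


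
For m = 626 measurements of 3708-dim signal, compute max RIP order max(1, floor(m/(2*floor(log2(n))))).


floor(log2(3708)) = 11.
2*11 = 22.
m/(2*floor(log2(n))) = 626/22 ≈ 28.4545.
floor = 28.
k = max(1, 28) = 28.

28


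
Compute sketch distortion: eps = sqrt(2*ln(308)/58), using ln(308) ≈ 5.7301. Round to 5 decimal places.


ln(308) ≈ 5.7301.
2*ln(N)/m ≈ 2*5.7301/58 ≈ 0.19758966.
eps = sqrt(0.19758966) ≈ 0.4445106 ≈ 0.44451.

0.44451


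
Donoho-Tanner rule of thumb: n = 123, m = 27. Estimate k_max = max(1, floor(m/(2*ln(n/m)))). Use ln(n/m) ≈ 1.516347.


n/m = 123/27 = 41/9.
ln(n/m) ≈ 1.516347.
2*ln(n/m) ≈ 3.032694.
m/(2*ln(n/m)) ≈ 27/3.032694 ≈ 8.903.
floor = 8.
k_max = max(1, 8) = 8.

8


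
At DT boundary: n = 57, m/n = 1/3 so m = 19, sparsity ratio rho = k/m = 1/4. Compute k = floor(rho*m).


m = 1/3*57 = 19.
rho = 1/4.
rho*m = 1/4*19 = 4.75.
k = floor(4.75) = 4.

4


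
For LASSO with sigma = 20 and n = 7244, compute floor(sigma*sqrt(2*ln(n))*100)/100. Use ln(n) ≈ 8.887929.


ln(7244) ≈ 8.887929.
2*ln(n) ≈ 17.775858.
sqrt(2*ln(n)) ≈ sqrt(17.775858) ≈ 4.216143.
lambda ≈ 20*4.216143 = 84.32286.
floor(lambda*100)/100 = 84.32.

84.32


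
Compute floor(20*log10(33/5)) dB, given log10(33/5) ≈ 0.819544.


||x||/||e|| = 33/5.
log10(33/5) ≈ 0.819544.
20*log10(||x||/||e||) ≈ 20*0.819544 = 16.39088.
floor(16.39088) = 16.

16


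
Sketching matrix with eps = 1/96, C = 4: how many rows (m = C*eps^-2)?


1/eps = 96.
(1/eps)^2 = 9216.
m = 4*9216 = 36864.

36864


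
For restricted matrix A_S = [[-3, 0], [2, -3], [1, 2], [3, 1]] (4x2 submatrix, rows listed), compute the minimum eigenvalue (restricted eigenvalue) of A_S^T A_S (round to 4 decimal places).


A_S^T A_S = [[23, -1], [-1, 14]].
trace = 37.
det = 321.
disc = trace^2 - 4*det = 1369 - 4*321 = 85.
sqrt(85) ≈ 9.219544.
lam_min = (37 - sqrt(85))/2 ≈ (37 - 9.219544)/2 = 13.890228 ≈ 13.8902.

13.8902


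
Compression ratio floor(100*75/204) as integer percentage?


100*m/n = 100*75/204 ≈ 36.7647.
floor = 36.

36


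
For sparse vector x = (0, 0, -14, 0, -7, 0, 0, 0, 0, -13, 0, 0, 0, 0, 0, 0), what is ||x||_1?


Non-zero entries: [(2, -14), (4, -7), (9, -13)]
Absolute values: [14, 7, 13]
||x||_1 = sum = 34.

34


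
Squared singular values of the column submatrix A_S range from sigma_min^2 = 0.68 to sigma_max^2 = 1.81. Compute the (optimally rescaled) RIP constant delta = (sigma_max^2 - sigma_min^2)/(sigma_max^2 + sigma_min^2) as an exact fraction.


lambda_max - lambda_min = 1.81 - 0.68 = 1.13.
lambda_max + lambda_min = 1.81 + 0.68 = 2.49.
delta = 1.13/2.49 = 113/249.

113/249


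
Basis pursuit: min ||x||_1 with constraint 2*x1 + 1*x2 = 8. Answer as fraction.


Axis intercepts:
  x1 = 4, x2 = 0: L1 = 4
  x1 = 0, x2 = 8: L1 = 8
x* = (4, 0)
||x*||_1 = 4.

4


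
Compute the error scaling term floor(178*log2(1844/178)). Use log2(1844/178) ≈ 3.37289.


log2(n/k) = log2(1844/178) ≈ 3.37289.
k*log2(n/k) ≈ 178*3.37289 = 600.37442.
floor(600.37442) = 600.

600


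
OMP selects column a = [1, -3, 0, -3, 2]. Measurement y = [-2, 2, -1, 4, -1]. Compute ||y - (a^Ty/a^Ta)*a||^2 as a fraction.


a^T a = 23.
a^T y = -22.
coeff = -22/23 = -22/23.
||r||^2 = 114/23.

114/23


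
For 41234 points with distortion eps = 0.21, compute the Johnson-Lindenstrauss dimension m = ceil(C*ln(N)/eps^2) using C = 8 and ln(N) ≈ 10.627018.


ln(41234) ≈ 10.627018.
eps^2 = 0.21^2 = 0.0441.
C*ln(N)/eps^2 ≈ 8*10.627018/0.0441 ≈ 1927.8037.
m = ceil(1927.8037) = 1928.

1928


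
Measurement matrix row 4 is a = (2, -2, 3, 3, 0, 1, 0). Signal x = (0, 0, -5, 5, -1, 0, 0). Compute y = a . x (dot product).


Non-zero terms: ['3*-5', '3*5', '0*-1']
Products: [-15, 15, 0]
y = sum = 0.

0


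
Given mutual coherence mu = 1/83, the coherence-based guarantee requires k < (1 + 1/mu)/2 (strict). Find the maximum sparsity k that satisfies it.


1/mu = 83.
1 + 1/mu = 84.
(1 + 1/mu)/2 = 42 is an integer and the inequality is strict, so k_max = 42 - 1 = 41.

41


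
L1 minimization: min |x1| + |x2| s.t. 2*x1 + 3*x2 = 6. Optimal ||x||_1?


Axis intercepts:
  x1 = 3, x2 = 0: L1 = 3
  x1 = 0, x2 = 2: L1 = 2
x* = (0, 2)
||x*||_1 = 2.

2


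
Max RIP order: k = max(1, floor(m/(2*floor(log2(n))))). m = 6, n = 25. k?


floor(log2(25)) = 4.
2*4 = 8.
m/(2*floor(log2(n))) = 6/8 ≈ 0.75.
floor = 0.
k = max(1, 0) = 1.

1


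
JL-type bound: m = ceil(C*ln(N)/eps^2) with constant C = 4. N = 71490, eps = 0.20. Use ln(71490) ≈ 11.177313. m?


ln(71490) ≈ 11.177313.
eps^2 = 0.20^2 = 0.04.
C*ln(N)/eps^2 ≈ 4*11.177313/0.04 ≈ 1117.7313.
m = ceil(1117.7313) = 1118.

1118


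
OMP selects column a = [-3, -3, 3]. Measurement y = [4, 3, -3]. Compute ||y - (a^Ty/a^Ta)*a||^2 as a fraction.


a^T a = 27.
a^T y = -30.
coeff = -30/27 = -10/9.
||r||^2 = 2/3.

2/3


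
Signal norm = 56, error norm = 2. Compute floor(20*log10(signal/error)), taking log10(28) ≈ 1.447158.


||x||/||e|| = 56/2 = 28.
log10(28) ≈ 1.447158.
20*log10(||x||/||e||) ≈ 20*1.447158 = 28.94316.
floor(28.94316) = 28.

28


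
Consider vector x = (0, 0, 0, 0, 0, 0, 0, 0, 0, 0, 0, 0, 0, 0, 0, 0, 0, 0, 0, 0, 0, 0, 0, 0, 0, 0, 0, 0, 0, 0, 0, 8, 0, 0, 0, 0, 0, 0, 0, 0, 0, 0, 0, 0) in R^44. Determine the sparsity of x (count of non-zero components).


Non-zero positions: [31].
Sparsity = 1.

1


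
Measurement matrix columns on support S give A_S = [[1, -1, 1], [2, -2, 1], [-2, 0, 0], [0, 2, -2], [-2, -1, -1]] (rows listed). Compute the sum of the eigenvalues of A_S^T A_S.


Sum of eigenvalues of A_S^T A_S = trace(A_S^T A_S) = sum of squared column norms of A_S.
A_S^T A_S diagonal: [13, 10, 7].
trace = 13 + 10 + 7 = 30.

30


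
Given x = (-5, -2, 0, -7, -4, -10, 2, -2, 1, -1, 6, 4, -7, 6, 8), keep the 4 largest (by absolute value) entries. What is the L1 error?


Sorted |x_i| descending: [10, 8, 7, 7, 6, 6, 5, 4, 4, 2, 2, 2, 1, 1, 0]
Keep top 4: [10, 8, 7, 7]
Tail entries: [6, 6, 5, 4, 4, 2, 2, 2, 1, 1, 0]
L1 error = sum of tail = 33.

33


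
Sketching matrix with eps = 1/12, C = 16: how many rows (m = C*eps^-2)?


1/eps = 12.
(1/eps)^2 = 144.
m = 16*144 = 2304.

2304


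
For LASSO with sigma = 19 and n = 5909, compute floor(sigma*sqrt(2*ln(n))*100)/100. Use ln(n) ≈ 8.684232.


ln(5909) ≈ 8.684232.
2*ln(n) ≈ 17.368464.
sqrt(2*ln(n)) ≈ sqrt(17.368464) ≈ 4.167549.
lambda ≈ 19*4.167549 = 79.183431.
floor(lambda*100)/100 = 79.18.

79.18


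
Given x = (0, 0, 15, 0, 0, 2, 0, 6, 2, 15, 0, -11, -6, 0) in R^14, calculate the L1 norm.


Non-zero entries: [(2, 15), (5, 2), (7, 6), (8, 2), (9, 15), (11, -11), (12, -6)]
Absolute values: [15, 2, 6, 2, 15, 11, 6]
||x||_1 = sum = 57.

57


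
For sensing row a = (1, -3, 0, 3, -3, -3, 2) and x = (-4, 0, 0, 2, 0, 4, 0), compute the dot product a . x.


Non-zero terms: ['1*-4', '3*2', '-3*4']
Products: [-4, 6, -12]
y = sum = -10.

-10


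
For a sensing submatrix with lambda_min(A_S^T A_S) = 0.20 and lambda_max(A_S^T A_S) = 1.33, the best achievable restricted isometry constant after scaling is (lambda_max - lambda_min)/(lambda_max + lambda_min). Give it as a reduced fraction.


lambda_max - lambda_min = 1.33 - 0.20 = 1.13.
lambda_max + lambda_min = 1.33 + 0.20 = 1.53.
delta = 1.13/1.53 = 113/153.

113/153


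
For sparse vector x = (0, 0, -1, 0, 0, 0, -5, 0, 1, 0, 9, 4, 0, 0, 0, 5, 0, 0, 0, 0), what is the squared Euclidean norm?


Non-zero entries: [(2, -1), (6, -5), (8, 1), (10, 9), (11, 4), (15, 5)]
Squares: [1, 25, 1, 81, 16, 25]
||x||_2^2 = sum = 149.

149


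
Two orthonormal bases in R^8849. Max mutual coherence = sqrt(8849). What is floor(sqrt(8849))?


94^2 = 8836 <= 8849 < 9025 = 95^2, so 94 <= sqrt(8849) < 95.
floor(sqrt(8849)) = 94.

94


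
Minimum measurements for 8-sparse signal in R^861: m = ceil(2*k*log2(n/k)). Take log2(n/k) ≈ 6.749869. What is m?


log2(n/k) = log2(861/8) ≈ 6.749869.
2*k*log2(n/k) ≈ 2*8*6.749869 = 107.997904.
m = ceil(107.997904) = 108.

108
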